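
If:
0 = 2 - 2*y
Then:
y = 1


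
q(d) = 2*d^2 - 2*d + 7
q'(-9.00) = -38.00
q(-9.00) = 187.00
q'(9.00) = 34.00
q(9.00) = 151.00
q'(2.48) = 7.92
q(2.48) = 14.34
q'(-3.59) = -16.36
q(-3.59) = 39.96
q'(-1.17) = -6.68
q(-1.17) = 12.08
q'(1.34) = 3.36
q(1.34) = 7.91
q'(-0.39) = -3.56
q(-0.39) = 8.08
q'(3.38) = 11.52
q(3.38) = 23.09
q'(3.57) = 12.28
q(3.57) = 25.35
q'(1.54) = 4.16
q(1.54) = 8.66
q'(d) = 4*d - 2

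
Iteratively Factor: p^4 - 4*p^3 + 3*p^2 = (p - 3)*(p^3 - p^2) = p*(p - 3)*(p^2 - p) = p^2*(p - 3)*(p - 1)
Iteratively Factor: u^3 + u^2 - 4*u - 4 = (u - 2)*(u^2 + 3*u + 2) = (u - 2)*(u + 1)*(u + 2)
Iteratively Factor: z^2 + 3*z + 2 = (z + 2)*(z + 1)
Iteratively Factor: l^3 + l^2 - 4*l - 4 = (l - 2)*(l^2 + 3*l + 2) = (l - 2)*(l + 1)*(l + 2)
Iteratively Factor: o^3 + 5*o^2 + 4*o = (o + 1)*(o^2 + 4*o) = (o + 1)*(o + 4)*(o)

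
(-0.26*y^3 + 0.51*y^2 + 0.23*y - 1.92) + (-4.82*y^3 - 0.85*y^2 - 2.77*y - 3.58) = -5.08*y^3 - 0.34*y^2 - 2.54*y - 5.5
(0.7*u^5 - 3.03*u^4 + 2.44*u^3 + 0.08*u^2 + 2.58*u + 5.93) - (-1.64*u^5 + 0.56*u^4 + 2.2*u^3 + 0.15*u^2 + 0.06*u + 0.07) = 2.34*u^5 - 3.59*u^4 + 0.24*u^3 - 0.07*u^2 + 2.52*u + 5.86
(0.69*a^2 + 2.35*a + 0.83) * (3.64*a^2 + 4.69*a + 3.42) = 2.5116*a^4 + 11.7901*a^3 + 16.4025*a^2 + 11.9297*a + 2.8386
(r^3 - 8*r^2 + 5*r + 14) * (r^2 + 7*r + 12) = r^5 - r^4 - 39*r^3 - 47*r^2 + 158*r + 168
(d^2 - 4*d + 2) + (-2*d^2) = -d^2 - 4*d + 2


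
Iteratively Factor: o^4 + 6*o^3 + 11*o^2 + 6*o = (o + 3)*(o^3 + 3*o^2 + 2*o) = (o + 2)*(o + 3)*(o^2 + o) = o*(o + 2)*(o + 3)*(o + 1)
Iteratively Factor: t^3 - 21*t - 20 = (t + 4)*(t^2 - 4*t - 5) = (t + 1)*(t + 4)*(t - 5)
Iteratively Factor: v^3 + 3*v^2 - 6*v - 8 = (v + 4)*(v^2 - v - 2) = (v - 2)*(v + 4)*(v + 1)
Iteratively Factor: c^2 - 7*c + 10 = (c - 5)*(c - 2)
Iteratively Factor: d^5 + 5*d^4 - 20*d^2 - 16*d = (d)*(d^4 + 5*d^3 - 20*d - 16) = d*(d - 2)*(d^3 + 7*d^2 + 14*d + 8) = d*(d - 2)*(d + 4)*(d^2 + 3*d + 2) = d*(d - 2)*(d + 1)*(d + 4)*(d + 2)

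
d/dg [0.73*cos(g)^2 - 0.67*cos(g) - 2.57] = (0.67 - 1.46*cos(g))*sin(g)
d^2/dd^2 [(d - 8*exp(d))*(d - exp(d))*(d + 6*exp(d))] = -3*d^2*exp(d) - 184*d*exp(2*d) - 12*d*exp(d) + 6*d + 432*exp(3*d) - 184*exp(2*d) - 6*exp(d)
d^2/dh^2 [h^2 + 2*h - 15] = 2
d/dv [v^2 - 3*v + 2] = 2*v - 3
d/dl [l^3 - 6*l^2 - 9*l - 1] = 3*l^2 - 12*l - 9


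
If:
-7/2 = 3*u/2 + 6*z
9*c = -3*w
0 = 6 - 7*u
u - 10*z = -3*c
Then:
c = -53/18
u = 6/7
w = 53/6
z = -67/84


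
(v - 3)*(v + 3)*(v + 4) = v^3 + 4*v^2 - 9*v - 36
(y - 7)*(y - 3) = y^2 - 10*y + 21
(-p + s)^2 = p^2 - 2*p*s + s^2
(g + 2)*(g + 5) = g^2 + 7*g + 10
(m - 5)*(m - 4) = m^2 - 9*m + 20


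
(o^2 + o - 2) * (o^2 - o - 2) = o^4 - 5*o^2 + 4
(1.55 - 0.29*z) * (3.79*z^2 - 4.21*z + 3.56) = -1.0991*z^3 + 7.0954*z^2 - 7.5579*z + 5.518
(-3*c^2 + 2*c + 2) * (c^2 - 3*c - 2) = -3*c^4 + 11*c^3 + 2*c^2 - 10*c - 4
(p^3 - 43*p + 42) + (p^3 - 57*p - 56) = 2*p^3 - 100*p - 14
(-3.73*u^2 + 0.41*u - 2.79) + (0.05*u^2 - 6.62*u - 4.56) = -3.68*u^2 - 6.21*u - 7.35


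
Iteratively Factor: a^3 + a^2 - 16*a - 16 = (a + 1)*(a^2 - 16) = (a + 1)*(a + 4)*(a - 4)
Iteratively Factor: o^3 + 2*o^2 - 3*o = (o)*(o^2 + 2*o - 3) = o*(o + 3)*(o - 1)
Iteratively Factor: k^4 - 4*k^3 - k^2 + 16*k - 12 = (k + 2)*(k^3 - 6*k^2 + 11*k - 6) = (k - 2)*(k + 2)*(k^2 - 4*k + 3) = (k - 3)*(k - 2)*(k + 2)*(k - 1)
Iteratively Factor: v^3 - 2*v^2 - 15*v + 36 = (v - 3)*(v^2 + v - 12) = (v - 3)*(v + 4)*(v - 3)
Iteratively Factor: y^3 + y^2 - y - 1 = (y + 1)*(y^2 - 1) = (y + 1)^2*(y - 1)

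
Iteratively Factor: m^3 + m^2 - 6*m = (m - 2)*(m^2 + 3*m) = m*(m - 2)*(m + 3)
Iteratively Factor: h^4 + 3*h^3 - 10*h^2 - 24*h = (h + 2)*(h^3 + h^2 - 12*h) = (h + 2)*(h + 4)*(h^2 - 3*h) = h*(h + 2)*(h + 4)*(h - 3)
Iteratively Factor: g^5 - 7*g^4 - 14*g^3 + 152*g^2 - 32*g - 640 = (g - 5)*(g^4 - 2*g^3 - 24*g^2 + 32*g + 128) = (g - 5)*(g + 2)*(g^3 - 4*g^2 - 16*g + 64) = (g - 5)*(g + 2)*(g + 4)*(g^2 - 8*g + 16) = (g - 5)*(g - 4)*(g + 2)*(g + 4)*(g - 4)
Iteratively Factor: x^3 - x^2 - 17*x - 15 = (x + 3)*(x^2 - 4*x - 5) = (x - 5)*(x + 3)*(x + 1)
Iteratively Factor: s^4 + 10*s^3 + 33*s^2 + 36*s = (s + 3)*(s^3 + 7*s^2 + 12*s) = (s + 3)^2*(s^2 + 4*s) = s*(s + 3)^2*(s + 4)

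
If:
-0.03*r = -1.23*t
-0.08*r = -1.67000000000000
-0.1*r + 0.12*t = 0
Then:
No Solution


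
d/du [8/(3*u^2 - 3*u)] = 8*(1 - 2*u)/(3*u^2*(u - 1)^2)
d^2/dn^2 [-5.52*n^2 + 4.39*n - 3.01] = -11.0400000000000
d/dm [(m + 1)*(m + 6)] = 2*m + 7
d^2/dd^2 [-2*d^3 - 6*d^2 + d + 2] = -12*d - 12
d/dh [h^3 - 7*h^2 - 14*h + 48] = 3*h^2 - 14*h - 14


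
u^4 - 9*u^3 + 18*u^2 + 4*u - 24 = (u - 6)*(u - 2)^2*(u + 1)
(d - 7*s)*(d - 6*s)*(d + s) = d^3 - 12*d^2*s + 29*d*s^2 + 42*s^3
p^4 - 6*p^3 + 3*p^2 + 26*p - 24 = (p - 4)*(p - 3)*(p - 1)*(p + 2)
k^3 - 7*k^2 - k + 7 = (k - 7)*(k - 1)*(k + 1)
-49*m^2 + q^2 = (-7*m + q)*(7*m + q)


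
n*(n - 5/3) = n^2 - 5*n/3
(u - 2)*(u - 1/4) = u^2 - 9*u/4 + 1/2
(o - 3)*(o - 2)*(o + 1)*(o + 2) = o^4 - 2*o^3 - 7*o^2 + 8*o + 12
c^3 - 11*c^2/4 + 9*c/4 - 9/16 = (c - 3/2)*(c - 3/4)*(c - 1/2)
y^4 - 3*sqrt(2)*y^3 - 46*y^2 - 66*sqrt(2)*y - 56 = (y - 7*sqrt(2))*(y + sqrt(2))^2*(y + 2*sqrt(2))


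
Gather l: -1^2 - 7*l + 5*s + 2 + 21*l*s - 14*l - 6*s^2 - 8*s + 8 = l*(21*s - 21) - 6*s^2 - 3*s + 9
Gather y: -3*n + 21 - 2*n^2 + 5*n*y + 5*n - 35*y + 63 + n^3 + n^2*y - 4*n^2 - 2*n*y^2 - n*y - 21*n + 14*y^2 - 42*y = n^3 - 6*n^2 - 19*n + y^2*(14 - 2*n) + y*(n^2 + 4*n - 77) + 84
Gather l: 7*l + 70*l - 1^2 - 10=77*l - 11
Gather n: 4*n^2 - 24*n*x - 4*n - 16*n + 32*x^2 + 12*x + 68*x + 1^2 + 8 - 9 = 4*n^2 + n*(-24*x - 20) + 32*x^2 + 80*x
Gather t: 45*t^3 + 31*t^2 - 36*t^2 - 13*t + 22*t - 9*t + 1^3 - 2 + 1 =45*t^3 - 5*t^2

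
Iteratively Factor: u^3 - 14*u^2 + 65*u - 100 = (u - 5)*(u^2 - 9*u + 20) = (u - 5)*(u - 4)*(u - 5)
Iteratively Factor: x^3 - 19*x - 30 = (x - 5)*(x^2 + 5*x + 6) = (x - 5)*(x + 2)*(x + 3)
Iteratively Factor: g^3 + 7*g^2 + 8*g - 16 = (g + 4)*(g^2 + 3*g - 4) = (g - 1)*(g + 4)*(g + 4)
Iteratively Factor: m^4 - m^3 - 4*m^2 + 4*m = (m + 2)*(m^3 - 3*m^2 + 2*m) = (m - 2)*(m + 2)*(m^2 - m) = m*(m - 2)*(m + 2)*(m - 1)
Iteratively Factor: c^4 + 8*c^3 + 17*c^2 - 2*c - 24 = (c + 3)*(c^3 + 5*c^2 + 2*c - 8) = (c + 2)*(c + 3)*(c^2 + 3*c - 4) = (c - 1)*(c + 2)*(c + 3)*(c + 4)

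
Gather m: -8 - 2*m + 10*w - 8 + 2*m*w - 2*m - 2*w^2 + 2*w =m*(2*w - 4) - 2*w^2 + 12*w - 16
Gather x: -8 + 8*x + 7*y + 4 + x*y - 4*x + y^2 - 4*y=x*(y + 4) + y^2 + 3*y - 4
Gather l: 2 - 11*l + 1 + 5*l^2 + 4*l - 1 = 5*l^2 - 7*l + 2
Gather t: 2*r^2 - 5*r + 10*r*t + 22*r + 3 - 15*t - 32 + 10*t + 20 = 2*r^2 + 17*r + t*(10*r - 5) - 9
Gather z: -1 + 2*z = 2*z - 1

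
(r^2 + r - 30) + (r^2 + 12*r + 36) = 2*r^2 + 13*r + 6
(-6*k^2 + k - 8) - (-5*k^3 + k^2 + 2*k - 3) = 5*k^3 - 7*k^2 - k - 5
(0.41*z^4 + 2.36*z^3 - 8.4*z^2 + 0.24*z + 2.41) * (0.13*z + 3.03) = 0.0533*z^5 + 1.5491*z^4 + 6.0588*z^3 - 25.4208*z^2 + 1.0405*z + 7.3023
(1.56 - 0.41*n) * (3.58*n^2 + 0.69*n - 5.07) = -1.4678*n^3 + 5.3019*n^2 + 3.1551*n - 7.9092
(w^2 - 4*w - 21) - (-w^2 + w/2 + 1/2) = 2*w^2 - 9*w/2 - 43/2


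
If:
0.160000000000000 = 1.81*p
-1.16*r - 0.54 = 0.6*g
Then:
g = -1.93333333333333*r - 0.9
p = 0.09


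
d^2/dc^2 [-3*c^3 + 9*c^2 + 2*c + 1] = 18 - 18*c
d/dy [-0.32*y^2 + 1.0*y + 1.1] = 1.0 - 0.64*y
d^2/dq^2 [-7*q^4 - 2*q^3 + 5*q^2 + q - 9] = -84*q^2 - 12*q + 10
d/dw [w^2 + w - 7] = 2*w + 1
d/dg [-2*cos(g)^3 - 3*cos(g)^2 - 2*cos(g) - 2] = 2*(3*cos(g)^2 + 3*cos(g) + 1)*sin(g)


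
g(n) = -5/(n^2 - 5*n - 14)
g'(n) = -5*(5 - 2*n)/(n^2 - 5*n - 14)^2 = 5*(2*n - 5)/(-n^2 + 5*n + 14)^2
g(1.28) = 0.27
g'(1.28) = -0.03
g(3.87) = 0.27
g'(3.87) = 0.04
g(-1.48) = 1.13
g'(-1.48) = -2.05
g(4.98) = 0.35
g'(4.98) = 0.12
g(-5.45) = -0.12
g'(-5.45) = -0.04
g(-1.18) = 0.75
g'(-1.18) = -0.82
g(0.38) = 0.32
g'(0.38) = -0.09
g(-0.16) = 0.38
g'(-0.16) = -0.15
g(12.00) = -0.07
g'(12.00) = 0.02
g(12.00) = -0.07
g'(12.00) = 0.02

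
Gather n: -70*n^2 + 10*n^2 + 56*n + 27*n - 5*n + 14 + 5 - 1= -60*n^2 + 78*n + 18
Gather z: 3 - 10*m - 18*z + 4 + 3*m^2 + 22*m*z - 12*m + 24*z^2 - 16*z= 3*m^2 - 22*m + 24*z^2 + z*(22*m - 34) + 7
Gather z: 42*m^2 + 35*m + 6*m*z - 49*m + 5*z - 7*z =42*m^2 - 14*m + z*(6*m - 2)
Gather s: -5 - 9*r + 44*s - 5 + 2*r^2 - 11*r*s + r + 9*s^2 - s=2*r^2 - 8*r + 9*s^2 + s*(43 - 11*r) - 10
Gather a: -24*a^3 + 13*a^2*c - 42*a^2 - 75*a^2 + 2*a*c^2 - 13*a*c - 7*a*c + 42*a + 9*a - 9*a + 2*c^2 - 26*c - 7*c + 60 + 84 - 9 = -24*a^3 + a^2*(13*c - 117) + a*(2*c^2 - 20*c + 42) + 2*c^2 - 33*c + 135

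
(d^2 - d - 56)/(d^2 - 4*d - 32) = (d + 7)/(d + 4)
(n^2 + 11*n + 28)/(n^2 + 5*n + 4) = (n + 7)/(n + 1)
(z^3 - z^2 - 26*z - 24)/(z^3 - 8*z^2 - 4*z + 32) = (z^3 - z^2 - 26*z - 24)/(z^3 - 8*z^2 - 4*z + 32)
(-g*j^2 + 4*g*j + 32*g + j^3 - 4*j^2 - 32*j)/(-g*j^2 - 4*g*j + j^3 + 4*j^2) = (j - 8)/j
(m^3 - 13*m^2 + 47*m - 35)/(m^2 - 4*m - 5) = (m^2 - 8*m + 7)/(m + 1)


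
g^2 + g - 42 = (g - 6)*(g + 7)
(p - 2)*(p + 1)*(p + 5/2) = p^3 + 3*p^2/2 - 9*p/2 - 5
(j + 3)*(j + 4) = j^2 + 7*j + 12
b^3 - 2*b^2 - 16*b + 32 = (b - 4)*(b - 2)*(b + 4)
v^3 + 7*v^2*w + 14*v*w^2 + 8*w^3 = (v + w)*(v + 2*w)*(v + 4*w)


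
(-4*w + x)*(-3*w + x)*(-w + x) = -12*w^3 + 19*w^2*x - 8*w*x^2 + x^3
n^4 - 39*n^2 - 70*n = n*(n - 7)*(n + 2)*(n + 5)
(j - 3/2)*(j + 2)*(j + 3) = j^3 + 7*j^2/2 - 3*j/2 - 9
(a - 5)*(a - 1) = a^2 - 6*a + 5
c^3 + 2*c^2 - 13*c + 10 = (c - 2)*(c - 1)*(c + 5)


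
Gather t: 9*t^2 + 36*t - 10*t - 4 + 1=9*t^2 + 26*t - 3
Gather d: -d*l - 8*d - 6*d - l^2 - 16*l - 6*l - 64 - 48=d*(-l - 14) - l^2 - 22*l - 112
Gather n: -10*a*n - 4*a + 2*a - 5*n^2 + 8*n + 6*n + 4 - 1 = -2*a - 5*n^2 + n*(14 - 10*a) + 3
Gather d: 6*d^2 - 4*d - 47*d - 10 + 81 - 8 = 6*d^2 - 51*d + 63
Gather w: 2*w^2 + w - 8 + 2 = 2*w^2 + w - 6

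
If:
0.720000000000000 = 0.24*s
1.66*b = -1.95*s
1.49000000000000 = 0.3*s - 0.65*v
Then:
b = -3.52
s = 3.00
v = -0.91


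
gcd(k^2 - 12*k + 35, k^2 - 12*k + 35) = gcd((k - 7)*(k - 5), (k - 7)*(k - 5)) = k^2 - 12*k + 35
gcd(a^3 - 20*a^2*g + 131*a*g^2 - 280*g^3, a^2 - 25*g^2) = a - 5*g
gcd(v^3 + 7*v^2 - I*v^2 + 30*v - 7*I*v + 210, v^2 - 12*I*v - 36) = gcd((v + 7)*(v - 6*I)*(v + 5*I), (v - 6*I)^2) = v - 6*I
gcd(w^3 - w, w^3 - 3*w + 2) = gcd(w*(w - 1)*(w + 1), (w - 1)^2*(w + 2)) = w - 1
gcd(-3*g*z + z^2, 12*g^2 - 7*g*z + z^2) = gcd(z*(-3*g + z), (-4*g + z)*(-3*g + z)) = -3*g + z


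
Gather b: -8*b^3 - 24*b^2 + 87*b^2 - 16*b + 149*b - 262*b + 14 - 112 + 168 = -8*b^3 + 63*b^2 - 129*b + 70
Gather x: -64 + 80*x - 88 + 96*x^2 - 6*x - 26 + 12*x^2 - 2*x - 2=108*x^2 + 72*x - 180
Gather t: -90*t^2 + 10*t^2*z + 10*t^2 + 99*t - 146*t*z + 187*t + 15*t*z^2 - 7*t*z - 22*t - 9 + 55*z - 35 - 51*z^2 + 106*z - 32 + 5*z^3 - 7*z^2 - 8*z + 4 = t^2*(10*z - 80) + t*(15*z^2 - 153*z + 264) + 5*z^3 - 58*z^2 + 153*z - 72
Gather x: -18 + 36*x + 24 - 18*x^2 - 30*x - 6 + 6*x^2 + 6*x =-12*x^2 + 12*x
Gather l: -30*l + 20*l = -10*l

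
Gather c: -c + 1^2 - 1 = -c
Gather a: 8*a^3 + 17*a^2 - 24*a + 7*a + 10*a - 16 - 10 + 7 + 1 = 8*a^3 + 17*a^2 - 7*a - 18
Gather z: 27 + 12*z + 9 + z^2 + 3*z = z^2 + 15*z + 36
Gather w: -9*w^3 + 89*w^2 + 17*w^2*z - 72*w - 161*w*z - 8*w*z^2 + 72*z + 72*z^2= -9*w^3 + w^2*(17*z + 89) + w*(-8*z^2 - 161*z - 72) + 72*z^2 + 72*z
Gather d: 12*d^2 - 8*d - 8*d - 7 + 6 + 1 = 12*d^2 - 16*d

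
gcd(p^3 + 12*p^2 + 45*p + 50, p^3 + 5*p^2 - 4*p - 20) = p^2 + 7*p + 10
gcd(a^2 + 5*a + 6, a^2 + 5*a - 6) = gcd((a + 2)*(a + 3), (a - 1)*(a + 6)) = 1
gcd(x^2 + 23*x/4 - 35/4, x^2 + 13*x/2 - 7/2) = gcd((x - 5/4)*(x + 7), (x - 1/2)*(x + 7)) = x + 7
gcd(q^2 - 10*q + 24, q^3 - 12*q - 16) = q - 4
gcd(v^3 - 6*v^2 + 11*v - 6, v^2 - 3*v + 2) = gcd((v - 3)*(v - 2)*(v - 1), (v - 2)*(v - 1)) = v^2 - 3*v + 2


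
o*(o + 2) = o^2 + 2*o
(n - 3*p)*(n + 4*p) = n^2 + n*p - 12*p^2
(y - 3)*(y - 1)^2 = y^3 - 5*y^2 + 7*y - 3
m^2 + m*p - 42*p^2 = (m - 6*p)*(m + 7*p)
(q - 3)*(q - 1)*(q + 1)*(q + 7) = q^4 + 4*q^3 - 22*q^2 - 4*q + 21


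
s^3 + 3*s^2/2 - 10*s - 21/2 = (s - 3)*(s + 1)*(s + 7/2)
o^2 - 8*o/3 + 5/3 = (o - 5/3)*(o - 1)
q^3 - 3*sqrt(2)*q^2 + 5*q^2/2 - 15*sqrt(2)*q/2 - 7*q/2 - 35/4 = (q + 5/2)*(q - 7*sqrt(2)/2)*(q + sqrt(2)/2)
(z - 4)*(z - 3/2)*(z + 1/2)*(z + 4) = z^4 - z^3 - 67*z^2/4 + 16*z + 12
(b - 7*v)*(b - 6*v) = b^2 - 13*b*v + 42*v^2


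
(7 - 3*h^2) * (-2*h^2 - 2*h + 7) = 6*h^4 + 6*h^3 - 35*h^2 - 14*h + 49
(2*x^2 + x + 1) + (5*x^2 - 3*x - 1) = 7*x^2 - 2*x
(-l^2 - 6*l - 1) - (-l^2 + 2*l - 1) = -8*l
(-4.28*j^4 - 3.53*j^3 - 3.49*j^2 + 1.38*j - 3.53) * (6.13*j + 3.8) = -26.2364*j^5 - 37.9029*j^4 - 34.8077*j^3 - 4.8026*j^2 - 16.3949*j - 13.414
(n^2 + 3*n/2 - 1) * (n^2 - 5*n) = n^4 - 7*n^3/2 - 17*n^2/2 + 5*n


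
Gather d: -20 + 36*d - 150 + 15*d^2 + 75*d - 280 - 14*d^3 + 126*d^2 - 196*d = -14*d^3 + 141*d^2 - 85*d - 450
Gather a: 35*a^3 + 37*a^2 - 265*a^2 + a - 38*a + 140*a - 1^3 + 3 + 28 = 35*a^3 - 228*a^2 + 103*a + 30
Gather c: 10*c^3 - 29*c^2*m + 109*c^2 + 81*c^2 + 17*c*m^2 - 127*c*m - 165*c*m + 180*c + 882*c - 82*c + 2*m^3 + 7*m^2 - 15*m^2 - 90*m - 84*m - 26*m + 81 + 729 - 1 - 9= 10*c^3 + c^2*(190 - 29*m) + c*(17*m^2 - 292*m + 980) + 2*m^3 - 8*m^2 - 200*m + 800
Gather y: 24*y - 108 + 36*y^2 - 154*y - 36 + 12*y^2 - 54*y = 48*y^2 - 184*y - 144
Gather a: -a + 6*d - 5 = -a + 6*d - 5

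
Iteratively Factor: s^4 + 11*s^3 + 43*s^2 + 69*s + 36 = (s + 3)*(s^3 + 8*s^2 + 19*s + 12) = (s + 1)*(s + 3)*(s^2 + 7*s + 12) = (s + 1)*(s + 3)*(s + 4)*(s + 3)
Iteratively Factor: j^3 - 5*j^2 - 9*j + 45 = (j - 5)*(j^2 - 9) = (j - 5)*(j + 3)*(j - 3)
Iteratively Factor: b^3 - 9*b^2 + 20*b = (b - 5)*(b^2 - 4*b) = (b - 5)*(b - 4)*(b)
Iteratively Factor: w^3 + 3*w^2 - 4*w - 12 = (w + 2)*(w^2 + w - 6) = (w + 2)*(w + 3)*(w - 2)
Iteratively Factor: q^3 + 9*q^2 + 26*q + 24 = (q + 3)*(q^2 + 6*q + 8) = (q + 2)*(q + 3)*(q + 4)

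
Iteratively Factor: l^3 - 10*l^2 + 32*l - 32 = (l - 2)*(l^2 - 8*l + 16) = (l - 4)*(l - 2)*(l - 4)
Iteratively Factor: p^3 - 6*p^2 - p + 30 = (p - 3)*(p^2 - 3*p - 10) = (p - 5)*(p - 3)*(p + 2)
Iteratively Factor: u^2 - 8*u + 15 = (u - 5)*(u - 3)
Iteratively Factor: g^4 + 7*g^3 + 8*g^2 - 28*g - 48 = (g + 2)*(g^3 + 5*g^2 - 2*g - 24) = (g + 2)*(g + 4)*(g^2 + g - 6) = (g + 2)*(g + 3)*(g + 4)*(g - 2)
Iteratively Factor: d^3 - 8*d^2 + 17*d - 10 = (d - 2)*(d^2 - 6*d + 5) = (d - 5)*(d - 2)*(d - 1)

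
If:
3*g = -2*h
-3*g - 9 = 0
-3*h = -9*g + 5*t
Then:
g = -3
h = 9/2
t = -81/10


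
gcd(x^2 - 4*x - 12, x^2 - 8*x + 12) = x - 6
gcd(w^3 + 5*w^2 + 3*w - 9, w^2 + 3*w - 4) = w - 1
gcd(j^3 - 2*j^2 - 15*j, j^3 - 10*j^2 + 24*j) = j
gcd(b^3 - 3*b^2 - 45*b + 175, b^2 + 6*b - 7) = b + 7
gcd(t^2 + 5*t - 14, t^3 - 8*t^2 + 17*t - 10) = t - 2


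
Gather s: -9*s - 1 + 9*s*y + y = s*(9*y - 9) + y - 1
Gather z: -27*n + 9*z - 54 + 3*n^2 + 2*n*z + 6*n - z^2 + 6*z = 3*n^2 - 21*n - z^2 + z*(2*n + 15) - 54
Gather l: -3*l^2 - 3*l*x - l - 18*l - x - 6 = -3*l^2 + l*(-3*x - 19) - x - 6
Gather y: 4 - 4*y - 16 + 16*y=12*y - 12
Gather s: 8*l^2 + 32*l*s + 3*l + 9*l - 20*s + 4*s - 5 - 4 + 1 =8*l^2 + 12*l + s*(32*l - 16) - 8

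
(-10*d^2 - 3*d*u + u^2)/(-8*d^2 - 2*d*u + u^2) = (-5*d + u)/(-4*d + u)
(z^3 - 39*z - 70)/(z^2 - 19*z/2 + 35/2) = 2*(z^2 + 7*z + 10)/(2*z - 5)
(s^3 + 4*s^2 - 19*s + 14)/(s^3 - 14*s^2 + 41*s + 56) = (s^3 + 4*s^2 - 19*s + 14)/(s^3 - 14*s^2 + 41*s + 56)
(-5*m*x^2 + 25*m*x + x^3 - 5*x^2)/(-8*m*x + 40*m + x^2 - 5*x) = x*(-5*m + x)/(-8*m + x)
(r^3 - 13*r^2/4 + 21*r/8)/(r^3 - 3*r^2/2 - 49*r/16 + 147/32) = 4*r/(4*r + 7)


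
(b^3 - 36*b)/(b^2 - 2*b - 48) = b*(b - 6)/(b - 8)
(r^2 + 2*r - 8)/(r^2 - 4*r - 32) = (r - 2)/(r - 8)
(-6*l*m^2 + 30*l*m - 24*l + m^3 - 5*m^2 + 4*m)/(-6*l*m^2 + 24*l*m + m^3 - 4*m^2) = (m - 1)/m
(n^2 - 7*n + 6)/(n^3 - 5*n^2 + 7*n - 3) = (n - 6)/(n^2 - 4*n + 3)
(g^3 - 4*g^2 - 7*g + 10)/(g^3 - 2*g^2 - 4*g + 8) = (g^2 - 6*g + 5)/(g^2 - 4*g + 4)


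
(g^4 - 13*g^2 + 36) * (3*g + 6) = 3*g^5 + 6*g^4 - 39*g^3 - 78*g^2 + 108*g + 216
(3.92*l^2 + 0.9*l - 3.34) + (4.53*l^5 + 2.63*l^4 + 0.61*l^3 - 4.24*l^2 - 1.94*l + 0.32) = 4.53*l^5 + 2.63*l^4 + 0.61*l^3 - 0.32*l^2 - 1.04*l - 3.02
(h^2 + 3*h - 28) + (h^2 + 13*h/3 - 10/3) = 2*h^2 + 22*h/3 - 94/3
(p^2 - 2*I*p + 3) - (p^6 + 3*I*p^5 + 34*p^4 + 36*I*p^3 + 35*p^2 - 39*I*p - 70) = -p^6 - 3*I*p^5 - 34*p^4 - 36*I*p^3 - 34*p^2 + 37*I*p + 73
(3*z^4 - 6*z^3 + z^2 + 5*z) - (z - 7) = 3*z^4 - 6*z^3 + z^2 + 4*z + 7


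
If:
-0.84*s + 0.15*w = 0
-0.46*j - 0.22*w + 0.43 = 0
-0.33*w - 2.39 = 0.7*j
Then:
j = -303.50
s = 113.67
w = 636.55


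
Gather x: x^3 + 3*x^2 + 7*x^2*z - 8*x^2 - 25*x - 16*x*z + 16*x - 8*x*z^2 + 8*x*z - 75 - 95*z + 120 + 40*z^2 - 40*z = x^3 + x^2*(7*z - 5) + x*(-8*z^2 - 8*z - 9) + 40*z^2 - 135*z + 45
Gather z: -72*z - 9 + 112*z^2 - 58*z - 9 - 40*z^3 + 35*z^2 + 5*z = -40*z^3 + 147*z^2 - 125*z - 18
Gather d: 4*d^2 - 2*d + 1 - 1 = 4*d^2 - 2*d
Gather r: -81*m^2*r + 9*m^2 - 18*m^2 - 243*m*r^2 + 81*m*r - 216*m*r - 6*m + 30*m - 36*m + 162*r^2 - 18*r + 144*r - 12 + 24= -9*m^2 - 12*m + r^2*(162 - 243*m) + r*(-81*m^2 - 135*m + 126) + 12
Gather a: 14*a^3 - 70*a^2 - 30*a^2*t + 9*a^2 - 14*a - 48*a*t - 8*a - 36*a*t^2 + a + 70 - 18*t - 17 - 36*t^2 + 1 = 14*a^3 + a^2*(-30*t - 61) + a*(-36*t^2 - 48*t - 21) - 36*t^2 - 18*t + 54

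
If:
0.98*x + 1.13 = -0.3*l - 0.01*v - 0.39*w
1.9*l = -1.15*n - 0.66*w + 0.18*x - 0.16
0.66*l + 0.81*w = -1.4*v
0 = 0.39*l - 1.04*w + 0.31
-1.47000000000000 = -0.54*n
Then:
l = -1.67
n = 2.72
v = 0.98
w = -0.33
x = -0.52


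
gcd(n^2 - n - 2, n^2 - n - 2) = n^2 - n - 2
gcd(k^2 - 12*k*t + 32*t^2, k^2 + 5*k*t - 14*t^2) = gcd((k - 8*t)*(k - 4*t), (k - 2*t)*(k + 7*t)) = 1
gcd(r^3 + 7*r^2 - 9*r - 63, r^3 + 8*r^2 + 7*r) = r + 7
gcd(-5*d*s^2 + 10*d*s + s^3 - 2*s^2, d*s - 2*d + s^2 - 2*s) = s - 2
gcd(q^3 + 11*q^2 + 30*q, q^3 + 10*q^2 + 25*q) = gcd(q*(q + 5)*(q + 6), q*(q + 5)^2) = q^2 + 5*q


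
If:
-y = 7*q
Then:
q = -y/7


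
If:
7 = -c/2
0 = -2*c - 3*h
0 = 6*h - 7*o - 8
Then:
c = -14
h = 28/3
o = 48/7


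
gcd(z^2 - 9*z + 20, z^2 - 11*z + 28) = z - 4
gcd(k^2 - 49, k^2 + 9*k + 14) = k + 7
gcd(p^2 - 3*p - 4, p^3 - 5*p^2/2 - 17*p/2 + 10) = p - 4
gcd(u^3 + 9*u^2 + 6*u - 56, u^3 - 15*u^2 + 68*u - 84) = u - 2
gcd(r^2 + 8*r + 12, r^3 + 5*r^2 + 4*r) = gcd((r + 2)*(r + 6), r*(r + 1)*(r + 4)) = 1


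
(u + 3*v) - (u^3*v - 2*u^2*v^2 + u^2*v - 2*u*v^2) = -u^3*v + 2*u^2*v^2 - u^2*v + 2*u*v^2 + u + 3*v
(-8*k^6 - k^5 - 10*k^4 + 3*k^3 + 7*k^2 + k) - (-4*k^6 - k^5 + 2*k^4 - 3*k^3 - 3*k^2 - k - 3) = -4*k^6 - 12*k^4 + 6*k^3 + 10*k^2 + 2*k + 3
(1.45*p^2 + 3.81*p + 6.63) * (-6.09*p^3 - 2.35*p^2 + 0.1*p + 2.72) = -8.8305*p^5 - 26.6104*p^4 - 49.1852*p^3 - 11.2555*p^2 + 11.0262*p + 18.0336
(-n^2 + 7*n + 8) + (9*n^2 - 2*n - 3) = 8*n^2 + 5*n + 5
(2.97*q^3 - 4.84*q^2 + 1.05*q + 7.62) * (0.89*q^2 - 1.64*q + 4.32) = 2.6433*q^5 - 9.1784*q^4 + 21.7025*q^3 - 15.849*q^2 - 7.9608*q + 32.9184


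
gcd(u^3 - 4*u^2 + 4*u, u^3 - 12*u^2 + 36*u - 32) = u^2 - 4*u + 4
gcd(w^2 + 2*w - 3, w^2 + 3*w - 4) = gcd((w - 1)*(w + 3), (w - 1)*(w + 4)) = w - 1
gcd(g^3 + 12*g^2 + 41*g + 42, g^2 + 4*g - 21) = g + 7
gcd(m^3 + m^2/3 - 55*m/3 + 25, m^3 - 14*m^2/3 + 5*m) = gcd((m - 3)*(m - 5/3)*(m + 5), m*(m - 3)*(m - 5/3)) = m^2 - 14*m/3 + 5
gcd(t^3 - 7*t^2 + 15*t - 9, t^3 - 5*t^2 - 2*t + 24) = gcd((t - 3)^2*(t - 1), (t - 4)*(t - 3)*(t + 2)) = t - 3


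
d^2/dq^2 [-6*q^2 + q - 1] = -12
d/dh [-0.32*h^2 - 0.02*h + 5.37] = -0.64*h - 0.02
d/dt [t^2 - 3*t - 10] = 2*t - 3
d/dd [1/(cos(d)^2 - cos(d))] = (-sin(d)/cos(d)^2 + 2*tan(d))/(cos(d) - 1)^2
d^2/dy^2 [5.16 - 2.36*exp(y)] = -2.36*exp(y)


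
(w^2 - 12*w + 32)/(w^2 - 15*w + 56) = (w - 4)/(w - 7)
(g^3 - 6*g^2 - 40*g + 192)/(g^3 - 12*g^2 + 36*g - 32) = (g^2 + 2*g - 24)/(g^2 - 4*g + 4)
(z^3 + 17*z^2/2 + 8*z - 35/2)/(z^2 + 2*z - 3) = (2*z^2 + 19*z + 35)/(2*(z + 3))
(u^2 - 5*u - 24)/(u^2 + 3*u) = (u - 8)/u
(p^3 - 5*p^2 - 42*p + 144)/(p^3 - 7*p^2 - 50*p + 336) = (p^2 + 3*p - 18)/(p^2 + p - 42)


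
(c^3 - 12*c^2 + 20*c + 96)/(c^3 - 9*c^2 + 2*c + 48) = (c - 6)/(c - 3)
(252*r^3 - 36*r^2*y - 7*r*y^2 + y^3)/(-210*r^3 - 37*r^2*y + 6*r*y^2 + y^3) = (-42*r^2 - r*y + y^2)/(35*r^2 + 12*r*y + y^2)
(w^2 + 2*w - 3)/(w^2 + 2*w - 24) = (w^2 + 2*w - 3)/(w^2 + 2*w - 24)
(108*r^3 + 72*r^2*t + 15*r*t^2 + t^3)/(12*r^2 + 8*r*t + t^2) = (18*r^2 + 9*r*t + t^2)/(2*r + t)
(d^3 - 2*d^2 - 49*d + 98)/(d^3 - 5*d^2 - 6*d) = (-d^3 + 2*d^2 + 49*d - 98)/(d*(-d^2 + 5*d + 6))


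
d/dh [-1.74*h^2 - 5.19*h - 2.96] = -3.48*h - 5.19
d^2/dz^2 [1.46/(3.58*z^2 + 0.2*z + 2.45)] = (-37.423888*z^2 - 2.09072*z + 1.46*(7.16*z + 0.2)*(14.32*z + 0.4) - 25.61132)/(3.58*z^2 + 0.2*z + 2.45)^3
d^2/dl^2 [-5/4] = 0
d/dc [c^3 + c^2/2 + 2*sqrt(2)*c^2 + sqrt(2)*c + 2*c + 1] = 3*c^2 + c + 4*sqrt(2)*c + sqrt(2) + 2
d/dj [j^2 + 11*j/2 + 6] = 2*j + 11/2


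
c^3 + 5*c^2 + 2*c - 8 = (c - 1)*(c + 2)*(c + 4)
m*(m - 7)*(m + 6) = m^3 - m^2 - 42*m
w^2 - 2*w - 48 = (w - 8)*(w + 6)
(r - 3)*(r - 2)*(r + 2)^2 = r^4 - r^3 - 10*r^2 + 4*r + 24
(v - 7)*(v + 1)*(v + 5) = v^3 - v^2 - 37*v - 35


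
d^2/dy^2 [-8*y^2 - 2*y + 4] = -16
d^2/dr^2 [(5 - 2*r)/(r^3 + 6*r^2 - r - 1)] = 2*(-(2*r - 5)*(3*r^2 + 12*r - 1)^2 + (6*r^2 + 24*r + 3*(r + 2)*(2*r - 5) - 2)*(r^3 + 6*r^2 - r - 1))/(r^3 + 6*r^2 - r - 1)^3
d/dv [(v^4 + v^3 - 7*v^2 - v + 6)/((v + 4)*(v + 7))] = 2*(v^5 + 17*v^4 + 67*v^3 + 4*v^2 - 202*v - 47)/(v^4 + 22*v^3 + 177*v^2 + 616*v + 784)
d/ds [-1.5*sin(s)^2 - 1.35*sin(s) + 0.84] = -(3.0*sin(s) + 1.35)*cos(s)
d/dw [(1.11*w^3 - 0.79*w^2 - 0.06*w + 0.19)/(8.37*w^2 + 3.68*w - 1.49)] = (9.2907*w^4 + 8.1696*w^3 - 7.3667*w^2 - 0.8264*w - 0.6098)/(70.0569*w^4 + 61.6032*w^3 - 11.4002*w^2 - 10.9664*w + 2.2201)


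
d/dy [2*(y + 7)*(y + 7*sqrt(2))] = 4*y + 14 + 14*sqrt(2)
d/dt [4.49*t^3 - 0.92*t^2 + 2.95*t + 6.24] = 13.47*t^2 - 1.84*t + 2.95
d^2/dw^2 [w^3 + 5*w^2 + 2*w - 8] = 6*w + 10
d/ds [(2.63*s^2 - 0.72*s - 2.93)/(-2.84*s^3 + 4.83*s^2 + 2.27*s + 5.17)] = (7.4692*s^4 - 4.0896*s^3 - 15.5159*s^2 + 55.498*s + 2.9287)/(8.0656*s^6 - 27.4344*s^5 + 10.4353*s^4 - 7.4374*s^3 + 55.0951*s^2 + 23.4718*s + 26.7289)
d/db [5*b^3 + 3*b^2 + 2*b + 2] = 15*b^2 + 6*b + 2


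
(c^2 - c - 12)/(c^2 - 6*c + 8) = (c + 3)/(c - 2)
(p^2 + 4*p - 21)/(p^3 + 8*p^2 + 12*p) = (p^2 + 4*p - 21)/(p*(p^2 + 8*p + 12))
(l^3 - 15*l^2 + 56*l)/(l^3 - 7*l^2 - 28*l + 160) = l*(l - 7)/(l^2 + l - 20)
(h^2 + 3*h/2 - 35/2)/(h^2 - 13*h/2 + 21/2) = (h + 5)/(h - 3)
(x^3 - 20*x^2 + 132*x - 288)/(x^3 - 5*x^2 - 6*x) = (x^2 - 14*x + 48)/(x*(x + 1))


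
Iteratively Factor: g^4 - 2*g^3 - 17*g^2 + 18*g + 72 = (g + 3)*(g^3 - 5*g^2 - 2*g + 24) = (g - 4)*(g + 3)*(g^2 - g - 6) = (g - 4)*(g - 3)*(g + 3)*(g + 2)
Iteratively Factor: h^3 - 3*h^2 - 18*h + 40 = (h - 5)*(h^2 + 2*h - 8) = (h - 5)*(h + 4)*(h - 2)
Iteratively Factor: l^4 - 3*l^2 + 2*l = (l + 2)*(l^3 - 2*l^2 + l) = (l - 1)*(l + 2)*(l^2 - l) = (l - 1)^2*(l + 2)*(l)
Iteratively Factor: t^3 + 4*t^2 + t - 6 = (t + 3)*(t^2 + t - 2) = (t - 1)*(t + 3)*(t + 2)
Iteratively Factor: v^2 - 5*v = (v - 5)*(v)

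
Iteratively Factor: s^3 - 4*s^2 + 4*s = (s - 2)*(s^2 - 2*s) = (s - 2)^2*(s)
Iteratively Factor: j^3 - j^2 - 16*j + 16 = (j - 4)*(j^2 + 3*j - 4) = (j - 4)*(j - 1)*(j + 4)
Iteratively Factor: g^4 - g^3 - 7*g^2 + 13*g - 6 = (g - 2)*(g^3 + g^2 - 5*g + 3) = (g - 2)*(g - 1)*(g^2 + 2*g - 3) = (g - 2)*(g - 1)*(g + 3)*(g - 1)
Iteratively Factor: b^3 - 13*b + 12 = (b + 4)*(b^2 - 4*b + 3) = (b - 3)*(b + 4)*(b - 1)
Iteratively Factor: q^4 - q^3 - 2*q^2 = (q - 2)*(q^3 + q^2) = q*(q - 2)*(q^2 + q) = q*(q - 2)*(q + 1)*(q)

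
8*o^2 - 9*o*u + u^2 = (-8*o + u)*(-o + u)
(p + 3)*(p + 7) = p^2 + 10*p + 21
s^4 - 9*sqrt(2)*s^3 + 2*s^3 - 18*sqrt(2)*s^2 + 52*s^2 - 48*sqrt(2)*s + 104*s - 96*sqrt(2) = (s + 2)*(s - 4*sqrt(2))*(s - 3*sqrt(2))*(s - 2*sqrt(2))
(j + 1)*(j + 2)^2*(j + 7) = j^4 + 12*j^3 + 43*j^2 + 60*j + 28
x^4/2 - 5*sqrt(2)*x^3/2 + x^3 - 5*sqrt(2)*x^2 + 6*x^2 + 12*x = x*(x/2 + 1)*(x - 3*sqrt(2))*(x - 2*sqrt(2))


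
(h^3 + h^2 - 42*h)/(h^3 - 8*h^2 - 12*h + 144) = h*(h + 7)/(h^2 - 2*h - 24)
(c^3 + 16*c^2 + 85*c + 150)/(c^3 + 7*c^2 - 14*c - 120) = (c + 5)/(c - 4)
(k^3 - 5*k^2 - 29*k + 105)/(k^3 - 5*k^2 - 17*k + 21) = (k^2 + 2*k - 15)/(k^2 + 2*k - 3)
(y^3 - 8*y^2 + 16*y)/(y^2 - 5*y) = (y^2 - 8*y + 16)/(y - 5)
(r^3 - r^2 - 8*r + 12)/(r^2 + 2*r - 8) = (r^2 + r - 6)/(r + 4)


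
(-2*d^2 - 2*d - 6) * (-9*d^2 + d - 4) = 18*d^4 + 16*d^3 + 60*d^2 + 2*d + 24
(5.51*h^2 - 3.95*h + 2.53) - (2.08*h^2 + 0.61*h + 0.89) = 3.43*h^2 - 4.56*h + 1.64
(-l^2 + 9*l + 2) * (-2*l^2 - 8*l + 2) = 2*l^4 - 10*l^3 - 78*l^2 + 2*l + 4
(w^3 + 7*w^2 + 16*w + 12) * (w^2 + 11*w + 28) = w^5 + 18*w^4 + 121*w^3 + 384*w^2 + 580*w + 336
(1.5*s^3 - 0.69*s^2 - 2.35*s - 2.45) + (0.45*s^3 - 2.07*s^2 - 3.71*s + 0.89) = 1.95*s^3 - 2.76*s^2 - 6.06*s - 1.56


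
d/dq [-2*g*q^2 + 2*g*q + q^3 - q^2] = -4*g*q + 2*g + 3*q^2 - 2*q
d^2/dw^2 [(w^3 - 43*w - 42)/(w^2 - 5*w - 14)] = -8/(w^3 + 6*w^2 + 12*w + 8)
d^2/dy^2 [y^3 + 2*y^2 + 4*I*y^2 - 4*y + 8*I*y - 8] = 6*y + 4 + 8*I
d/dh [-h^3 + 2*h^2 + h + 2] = -3*h^2 + 4*h + 1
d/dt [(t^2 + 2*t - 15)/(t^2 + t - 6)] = (-t^2 + 18*t + 3)/(t^4 + 2*t^3 - 11*t^2 - 12*t + 36)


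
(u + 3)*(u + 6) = u^2 + 9*u + 18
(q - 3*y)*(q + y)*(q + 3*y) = q^3 + q^2*y - 9*q*y^2 - 9*y^3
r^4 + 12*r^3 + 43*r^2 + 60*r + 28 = (r + 1)*(r + 2)^2*(r + 7)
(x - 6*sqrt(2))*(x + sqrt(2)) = x^2 - 5*sqrt(2)*x - 12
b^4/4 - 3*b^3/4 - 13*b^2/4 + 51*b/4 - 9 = (b/4 + 1)*(b - 3)^2*(b - 1)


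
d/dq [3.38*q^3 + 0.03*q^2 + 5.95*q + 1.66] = 10.14*q^2 + 0.06*q + 5.95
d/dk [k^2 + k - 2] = 2*k + 1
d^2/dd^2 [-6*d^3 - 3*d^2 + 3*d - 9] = -36*d - 6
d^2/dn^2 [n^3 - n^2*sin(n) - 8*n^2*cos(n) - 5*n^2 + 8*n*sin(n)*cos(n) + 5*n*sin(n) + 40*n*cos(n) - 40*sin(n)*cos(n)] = n^2*sin(n) + 8*n^2*cos(n) + 27*n*sin(n) - 16*n*sin(2*n) - 44*n*cos(n) + 6*n - 82*sin(n) + 80*sin(2*n) - 6*cos(n) + 16*cos(2*n) - 10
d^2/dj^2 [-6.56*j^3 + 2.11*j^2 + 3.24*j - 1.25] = 4.22 - 39.36*j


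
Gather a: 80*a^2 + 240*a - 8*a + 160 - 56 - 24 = 80*a^2 + 232*a + 80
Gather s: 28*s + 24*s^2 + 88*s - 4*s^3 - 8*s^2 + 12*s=-4*s^3 + 16*s^2 + 128*s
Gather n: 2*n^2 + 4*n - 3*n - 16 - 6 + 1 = 2*n^2 + n - 21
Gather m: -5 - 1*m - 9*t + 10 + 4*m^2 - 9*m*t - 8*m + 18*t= 4*m^2 + m*(-9*t - 9) + 9*t + 5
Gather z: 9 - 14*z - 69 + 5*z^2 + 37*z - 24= 5*z^2 + 23*z - 84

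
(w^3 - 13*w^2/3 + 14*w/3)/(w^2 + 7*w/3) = (3*w^2 - 13*w + 14)/(3*w + 7)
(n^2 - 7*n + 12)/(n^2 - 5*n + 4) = (n - 3)/(n - 1)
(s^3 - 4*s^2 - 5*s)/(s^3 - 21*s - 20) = s/(s + 4)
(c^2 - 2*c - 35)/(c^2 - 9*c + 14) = (c + 5)/(c - 2)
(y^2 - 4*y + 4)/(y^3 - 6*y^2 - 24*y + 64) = (y - 2)/(y^2 - 4*y - 32)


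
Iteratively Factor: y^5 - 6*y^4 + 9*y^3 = (y)*(y^4 - 6*y^3 + 9*y^2) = y*(y - 3)*(y^3 - 3*y^2) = y^2*(y - 3)*(y^2 - 3*y) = y^2*(y - 3)^2*(y)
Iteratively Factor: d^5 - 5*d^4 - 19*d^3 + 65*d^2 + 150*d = (d + 3)*(d^4 - 8*d^3 + 5*d^2 + 50*d) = (d - 5)*(d + 3)*(d^3 - 3*d^2 - 10*d) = d*(d - 5)*(d + 3)*(d^2 - 3*d - 10) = d*(d - 5)^2*(d + 3)*(d + 2)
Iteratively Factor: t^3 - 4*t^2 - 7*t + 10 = (t - 1)*(t^2 - 3*t - 10) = (t - 1)*(t + 2)*(t - 5)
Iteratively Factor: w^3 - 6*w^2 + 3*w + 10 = (w - 5)*(w^2 - w - 2) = (w - 5)*(w + 1)*(w - 2)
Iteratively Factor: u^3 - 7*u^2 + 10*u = (u)*(u^2 - 7*u + 10) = u*(u - 5)*(u - 2)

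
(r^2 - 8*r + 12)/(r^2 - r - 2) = (r - 6)/(r + 1)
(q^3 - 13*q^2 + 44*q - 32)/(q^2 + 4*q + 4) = (q^3 - 13*q^2 + 44*q - 32)/(q^2 + 4*q + 4)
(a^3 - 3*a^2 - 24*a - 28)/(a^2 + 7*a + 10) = (a^2 - 5*a - 14)/(a + 5)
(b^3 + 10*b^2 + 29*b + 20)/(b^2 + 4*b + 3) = (b^2 + 9*b + 20)/(b + 3)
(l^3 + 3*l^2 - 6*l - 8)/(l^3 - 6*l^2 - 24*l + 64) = (l + 1)/(l - 8)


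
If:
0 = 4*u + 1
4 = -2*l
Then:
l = -2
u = -1/4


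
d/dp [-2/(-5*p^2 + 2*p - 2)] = 4*(1 - 5*p)/(5*p^2 - 2*p + 2)^2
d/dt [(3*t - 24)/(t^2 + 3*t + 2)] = 3*(-t^2 + 16*t + 26)/(t^4 + 6*t^3 + 13*t^2 + 12*t + 4)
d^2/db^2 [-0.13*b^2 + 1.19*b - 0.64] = -0.260000000000000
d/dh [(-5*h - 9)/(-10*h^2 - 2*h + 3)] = (-50*h^2 - 180*h - 33)/(100*h^4 + 40*h^3 - 56*h^2 - 12*h + 9)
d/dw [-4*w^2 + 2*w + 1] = 2 - 8*w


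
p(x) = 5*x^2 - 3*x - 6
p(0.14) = -6.32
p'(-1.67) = -19.70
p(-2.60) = 35.60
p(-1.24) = 5.41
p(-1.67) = 12.95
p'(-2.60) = -29.00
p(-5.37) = 154.29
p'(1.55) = 12.50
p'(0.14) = -1.60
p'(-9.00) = -93.00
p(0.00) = -6.00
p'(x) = 10*x - 3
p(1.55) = 1.36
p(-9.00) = 426.00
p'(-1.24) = -15.40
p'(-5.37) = -56.70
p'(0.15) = -1.50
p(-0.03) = -5.91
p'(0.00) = -3.00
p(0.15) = -6.34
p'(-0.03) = -3.30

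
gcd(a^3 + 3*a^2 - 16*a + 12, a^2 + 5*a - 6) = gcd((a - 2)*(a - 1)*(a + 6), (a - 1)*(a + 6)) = a^2 + 5*a - 6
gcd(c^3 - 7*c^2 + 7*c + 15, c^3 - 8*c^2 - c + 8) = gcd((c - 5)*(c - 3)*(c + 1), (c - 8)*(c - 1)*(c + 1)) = c + 1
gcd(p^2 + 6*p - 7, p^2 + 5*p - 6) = p - 1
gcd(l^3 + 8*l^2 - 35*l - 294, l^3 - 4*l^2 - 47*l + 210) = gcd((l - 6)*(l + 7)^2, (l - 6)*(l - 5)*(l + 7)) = l^2 + l - 42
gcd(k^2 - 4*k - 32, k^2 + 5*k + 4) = k + 4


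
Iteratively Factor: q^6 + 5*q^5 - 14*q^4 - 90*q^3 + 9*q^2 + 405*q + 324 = (q + 3)*(q^5 + 2*q^4 - 20*q^3 - 30*q^2 + 99*q + 108) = (q - 3)*(q + 3)*(q^4 + 5*q^3 - 5*q^2 - 45*q - 36) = (q - 3)*(q + 3)*(q + 4)*(q^3 + q^2 - 9*q - 9) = (q - 3)*(q + 3)^2*(q + 4)*(q^2 - 2*q - 3) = (q - 3)*(q + 1)*(q + 3)^2*(q + 4)*(q - 3)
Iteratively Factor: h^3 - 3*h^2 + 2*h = (h - 1)*(h^2 - 2*h) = (h - 2)*(h - 1)*(h)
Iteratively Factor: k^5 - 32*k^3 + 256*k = (k + 4)*(k^4 - 4*k^3 - 16*k^2 + 64*k) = (k - 4)*(k + 4)*(k^3 - 16*k) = (k - 4)*(k + 4)^2*(k^2 - 4*k) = k*(k - 4)*(k + 4)^2*(k - 4)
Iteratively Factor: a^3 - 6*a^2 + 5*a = (a - 5)*(a^2 - a) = a*(a - 5)*(a - 1)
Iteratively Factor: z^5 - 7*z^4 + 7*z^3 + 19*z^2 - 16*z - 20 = (z + 1)*(z^4 - 8*z^3 + 15*z^2 + 4*z - 20) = (z - 2)*(z + 1)*(z^3 - 6*z^2 + 3*z + 10) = (z - 2)*(z + 1)^2*(z^2 - 7*z + 10) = (z - 5)*(z - 2)*(z + 1)^2*(z - 2)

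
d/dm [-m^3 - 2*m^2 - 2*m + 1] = -3*m^2 - 4*m - 2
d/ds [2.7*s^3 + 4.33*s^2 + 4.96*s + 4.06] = 8.1*s^2 + 8.66*s + 4.96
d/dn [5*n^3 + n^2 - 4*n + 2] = 15*n^2 + 2*n - 4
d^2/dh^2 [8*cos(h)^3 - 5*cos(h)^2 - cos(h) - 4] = -5*cos(h) + 10*cos(2*h) - 18*cos(3*h)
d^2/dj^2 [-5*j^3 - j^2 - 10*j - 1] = -30*j - 2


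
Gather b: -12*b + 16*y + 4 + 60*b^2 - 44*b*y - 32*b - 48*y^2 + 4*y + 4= 60*b^2 + b*(-44*y - 44) - 48*y^2 + 20*y + 8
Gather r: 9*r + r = 10*r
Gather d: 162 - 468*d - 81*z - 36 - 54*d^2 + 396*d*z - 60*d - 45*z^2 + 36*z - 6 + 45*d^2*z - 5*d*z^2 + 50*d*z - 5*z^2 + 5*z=d^2*(45*z - 54) + d*(-5*z^2 + 446*z - 528) - 50*z^2 - 40*z + 120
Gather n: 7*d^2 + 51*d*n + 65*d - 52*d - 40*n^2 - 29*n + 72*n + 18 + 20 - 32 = 7*d^2 + 13*d - 40*n^2 + n*(51*d + 43) + 6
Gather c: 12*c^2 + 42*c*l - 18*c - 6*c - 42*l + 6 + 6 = 12*c^2 + c*(42*l - 24) - 42*l + 12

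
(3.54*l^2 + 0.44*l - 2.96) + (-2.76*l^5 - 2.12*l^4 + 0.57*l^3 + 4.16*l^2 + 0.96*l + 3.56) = -2.76*l^5 - 2.12*l^4 + 0.57*l^3 + 7.7*l^2 + 1.4*l + 0.6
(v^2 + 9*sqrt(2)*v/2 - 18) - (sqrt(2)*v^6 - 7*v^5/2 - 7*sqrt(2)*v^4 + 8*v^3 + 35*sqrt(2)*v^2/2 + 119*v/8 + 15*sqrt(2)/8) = -sqrt(2)*v^6 + 7*v^5/2 + 7*sqrt(2)*v^4 - 8*v^3 - 35*sqrt(2)*v^2/2 + v^2 - 119*v/8 + 9*sqrt(2)*v/2 - 18 - 15*sqrt(2)/8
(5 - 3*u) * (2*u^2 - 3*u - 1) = -6*u^3 + 19*u^2 - 12*u - 5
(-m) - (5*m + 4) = -6*m - 4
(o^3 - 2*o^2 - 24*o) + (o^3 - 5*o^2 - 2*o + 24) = 2*o^3 - 7*o^2 - 26*o + 24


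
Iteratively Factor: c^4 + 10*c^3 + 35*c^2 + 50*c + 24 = (c + 4)*(c^3 + 6*c^2 + 11*c + 6) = (c + 3)*(c + 4)*(c^2 + 3*c + 2) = (c + 2)*(c + 3)*(c + 4)*(c + 1)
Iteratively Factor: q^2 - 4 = (q - 2)*(q + 2)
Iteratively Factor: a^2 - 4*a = (a - 4)*(a)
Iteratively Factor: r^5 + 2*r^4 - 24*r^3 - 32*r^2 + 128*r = (r)*(r^4 + 2*r^3 - 24*r^2 - 32*r + 128) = r*(r - 2)*(r^3 + 4*r^2 - 16*r - 64) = r*(r - 2)*(r + 4)*(r^2 - 16) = r*(r - 4)*(r - 2)*(r + 4)*(r + 4)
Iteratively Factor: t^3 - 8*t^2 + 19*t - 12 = (t - 1)*(t^2 - 7*t + 12) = (t - 4)*(t - 1)*(t - 3)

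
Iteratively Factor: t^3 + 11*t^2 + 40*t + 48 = (t + 3)*(t^2 + 8*t + 16) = (t + 3)*(t + 4)*(t + 4)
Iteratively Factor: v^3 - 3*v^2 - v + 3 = (v - 3)*(v^2 - 1) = (v - 3)*(v - 1)*(v + 1)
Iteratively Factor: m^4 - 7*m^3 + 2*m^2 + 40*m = (m - 5)*(m^3 - 2*m^2 - 8*m) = (m - 5)*(m - 4)*(m^2 + 2*m) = (m - 5)*(m - 4)*(m + 2)*(m)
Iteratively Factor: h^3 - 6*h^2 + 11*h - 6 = (h - 1)*(h^2 - 5*h + 6) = (h - 3)*(h - 1)*(h - 2)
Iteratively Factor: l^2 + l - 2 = (l + 2)*(l - 1)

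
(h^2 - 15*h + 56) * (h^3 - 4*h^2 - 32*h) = h^5 - 19*h^4 + 84*h^3 + 256*h^2 - 1792*h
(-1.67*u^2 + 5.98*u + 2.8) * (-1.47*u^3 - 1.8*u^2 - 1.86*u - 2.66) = 2.4549*u^5 - 5.7846*u^4 - 11.7738*u^3 - 11.7206*u^2 - 21.1148*u - 7.448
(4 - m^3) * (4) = 16 - 4*m^3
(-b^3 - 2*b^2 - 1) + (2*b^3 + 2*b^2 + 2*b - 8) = b^3 + 2*b - 9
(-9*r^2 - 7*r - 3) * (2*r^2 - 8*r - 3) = -18*r^4 + 58*r^3 + 77*r^2 + 45*r + 9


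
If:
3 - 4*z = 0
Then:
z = 3/4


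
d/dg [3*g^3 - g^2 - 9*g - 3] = 9*g^2 - 2*g - 9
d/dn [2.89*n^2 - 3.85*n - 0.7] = 5.78*n - 3.85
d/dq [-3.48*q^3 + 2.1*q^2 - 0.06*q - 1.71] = -10.44*q^2 + 4.2*q - 0.06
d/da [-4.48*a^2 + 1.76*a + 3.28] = 1.76 - 8.96*a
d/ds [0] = 0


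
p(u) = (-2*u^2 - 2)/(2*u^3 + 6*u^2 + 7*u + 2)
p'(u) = -4*u/(2*u^3 + 6*u^2 + 7*u + 2) + (-2*u^2 - 2)*(-6*u^2 - 12*u - 7)/(2*u^3 + 6*u^2 + 7*u + 2)^2 = 2*(2*u^4 - u^2 + 8*u + 7)/(4*u^6 + 24*u^5 + 64*u^4 + 92*u^3 + 73*u^2 + 28*u + 4)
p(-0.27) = -4.22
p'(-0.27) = 37.02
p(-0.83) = 4.12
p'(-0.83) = 1.84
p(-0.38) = -23.68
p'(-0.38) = 825.76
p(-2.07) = 2.34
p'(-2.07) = 2.24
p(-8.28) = 0.18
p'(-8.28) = 0.03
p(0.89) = -0.25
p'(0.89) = 0.14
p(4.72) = -0.12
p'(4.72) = 0.01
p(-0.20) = -2.52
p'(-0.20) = 15.80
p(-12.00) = 0.11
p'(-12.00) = 0.01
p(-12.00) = 0.11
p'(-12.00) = 0.01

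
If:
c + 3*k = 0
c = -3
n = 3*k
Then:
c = -3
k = 1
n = 3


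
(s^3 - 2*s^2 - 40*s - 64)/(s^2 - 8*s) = s + 6 + 8/s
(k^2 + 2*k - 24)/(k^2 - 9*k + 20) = (k + 6)/(k - 5)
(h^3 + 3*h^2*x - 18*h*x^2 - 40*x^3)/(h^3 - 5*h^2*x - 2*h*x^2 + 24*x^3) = (-h - 5*x)/(-h + 3*x)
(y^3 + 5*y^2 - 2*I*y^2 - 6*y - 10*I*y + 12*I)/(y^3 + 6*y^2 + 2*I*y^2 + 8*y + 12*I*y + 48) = (y - 1)/(y + 4*I)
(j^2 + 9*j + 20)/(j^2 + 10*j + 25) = (j + 4)/(j + 5)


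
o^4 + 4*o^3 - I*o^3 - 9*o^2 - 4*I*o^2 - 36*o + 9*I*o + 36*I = (o - 3)*(o + 3)*(o + 4)*(o - I)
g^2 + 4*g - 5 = (g - 1)*(g + 5)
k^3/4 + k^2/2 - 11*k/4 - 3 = (k/4 + 1)*(k - 3)*(k + 1)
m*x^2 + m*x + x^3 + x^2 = x*(m + x)*(x + 1)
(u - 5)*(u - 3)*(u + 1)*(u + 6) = u^4 - u^3 - 35*u^2 + 57*u + 90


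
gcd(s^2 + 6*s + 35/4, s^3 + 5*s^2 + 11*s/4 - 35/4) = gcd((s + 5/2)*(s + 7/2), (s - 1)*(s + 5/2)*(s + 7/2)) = s^2 + 6*s + 35/4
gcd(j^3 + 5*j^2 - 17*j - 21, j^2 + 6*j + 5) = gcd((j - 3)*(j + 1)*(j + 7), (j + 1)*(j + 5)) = j + 1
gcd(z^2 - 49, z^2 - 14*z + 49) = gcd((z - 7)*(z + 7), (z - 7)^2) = z - 7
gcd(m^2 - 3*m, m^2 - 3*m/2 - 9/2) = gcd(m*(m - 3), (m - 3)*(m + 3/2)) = m - 3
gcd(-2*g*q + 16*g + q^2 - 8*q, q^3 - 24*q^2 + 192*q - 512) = q - 8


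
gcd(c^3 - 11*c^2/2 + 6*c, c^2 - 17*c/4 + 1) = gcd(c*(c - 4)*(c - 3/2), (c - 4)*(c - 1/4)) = c - 4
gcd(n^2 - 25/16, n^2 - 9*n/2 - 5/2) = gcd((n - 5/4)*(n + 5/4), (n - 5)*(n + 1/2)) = 1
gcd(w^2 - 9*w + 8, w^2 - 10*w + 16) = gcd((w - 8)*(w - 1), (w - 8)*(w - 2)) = w - 8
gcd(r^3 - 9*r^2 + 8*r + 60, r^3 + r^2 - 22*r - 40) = r^2 - 3*r - 10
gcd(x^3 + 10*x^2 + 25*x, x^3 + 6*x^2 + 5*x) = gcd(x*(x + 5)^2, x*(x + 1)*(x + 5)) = x^2 + 5*x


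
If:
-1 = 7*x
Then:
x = -1/7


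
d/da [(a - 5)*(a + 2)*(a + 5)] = 3*a^2 + 4*a - 25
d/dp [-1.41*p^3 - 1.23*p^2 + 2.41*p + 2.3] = -4.23*p^2 - 2.46*p + 2.41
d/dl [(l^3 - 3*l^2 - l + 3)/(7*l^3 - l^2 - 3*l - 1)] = 2*(10*l^4 + 4*l^3 - 29*l^2 + 6*l + 5)/(49*l^6 - 14*l^5 - 41*l^4 - 8*l^3 + 11*l^2 + 6*l + 1)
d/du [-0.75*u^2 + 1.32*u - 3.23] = 1.32 - 1.5*u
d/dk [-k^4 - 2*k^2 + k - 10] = -4*k^3 - 4*k + 1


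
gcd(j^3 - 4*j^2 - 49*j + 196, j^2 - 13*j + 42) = j - 7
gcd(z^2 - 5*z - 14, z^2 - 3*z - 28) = z - 7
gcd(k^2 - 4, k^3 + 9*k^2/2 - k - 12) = k + 2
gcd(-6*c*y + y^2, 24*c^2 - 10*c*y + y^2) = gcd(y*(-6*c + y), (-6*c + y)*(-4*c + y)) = -6*c + y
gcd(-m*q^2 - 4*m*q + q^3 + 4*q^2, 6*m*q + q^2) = q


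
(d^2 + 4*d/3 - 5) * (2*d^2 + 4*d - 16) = 2*d^4 + 20*d^3/3 - 62*d^2/3 - 124*d/3 + 80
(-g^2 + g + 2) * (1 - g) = g^3 - 2*g^2 - g + 2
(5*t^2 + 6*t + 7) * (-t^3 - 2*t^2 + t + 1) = -5*t^5 - 16*t^4 - 14*t^3 - 3*t^2 + 13*t + 7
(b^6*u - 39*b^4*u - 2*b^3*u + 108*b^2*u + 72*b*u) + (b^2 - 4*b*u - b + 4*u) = b^6*u - 39*b^4*u - 2*b^3*u + 108*b^2*u + b^2 + 68*b*u - b + 4*u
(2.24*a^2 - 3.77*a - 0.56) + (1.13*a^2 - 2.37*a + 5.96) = 3.37*a^2 - 6.14*a + 5.4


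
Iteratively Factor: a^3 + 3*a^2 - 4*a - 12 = (a + 3)*(a^2 - 4) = (a + 2)*(a + 3)*(a - 2)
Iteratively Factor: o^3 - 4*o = (o + 2)*(o^2 - 2*o) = (o - 2)*(o + 2)*(o)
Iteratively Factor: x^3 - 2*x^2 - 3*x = (x + 1)*(x^2 - 3*x) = (x - 3)*(x + 1)*(x)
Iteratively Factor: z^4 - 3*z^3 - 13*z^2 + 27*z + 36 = (z + 3)*(z^3 - 6*z^2 + 5*z + 12) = (z + 1)*(z + 3)*(z^2 - 7*z + 12) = (z - 4)*(z + 1)*(z + 3)*(z - 3)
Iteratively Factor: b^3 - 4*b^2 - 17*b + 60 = (b - 3)*(b^2 - b - 20) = (b - 3)*(b + 4)*(b - 5)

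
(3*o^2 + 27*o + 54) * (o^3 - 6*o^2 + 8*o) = 3*o^5 + 9*o^4 - 84*o^3 - 108*o^2 + 432*o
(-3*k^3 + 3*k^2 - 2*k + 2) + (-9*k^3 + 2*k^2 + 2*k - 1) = -12*k^3 + 5*k^2 + 1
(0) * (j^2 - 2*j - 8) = 0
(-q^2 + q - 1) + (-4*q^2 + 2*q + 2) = -5*q^2 + 3*q + 1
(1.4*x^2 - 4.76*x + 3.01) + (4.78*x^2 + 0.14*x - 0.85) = 6.18*x^2 - 4.62*x + 2.16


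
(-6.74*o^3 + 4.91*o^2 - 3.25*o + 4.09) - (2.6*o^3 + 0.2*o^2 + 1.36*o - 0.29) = -9.34*o^3 + 4.71*o^2 - 4.61*o + 4.38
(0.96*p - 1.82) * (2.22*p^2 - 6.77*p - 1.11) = 2.1312*p^3 - 10.5396*p^2 + 11.2558*p + 2.0202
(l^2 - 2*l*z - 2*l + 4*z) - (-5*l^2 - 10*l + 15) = 6*l^2 - 2*l*z + 8*l + 4*z - 15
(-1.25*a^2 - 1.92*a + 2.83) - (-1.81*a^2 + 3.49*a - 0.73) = 0.56*a^2 - 5.41*a + 3.56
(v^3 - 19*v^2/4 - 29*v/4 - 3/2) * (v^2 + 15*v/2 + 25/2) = v^5 + 11*v^4/4 - 243*v^3/8 - 461*v^2/4 - 815*v/8 - 75/4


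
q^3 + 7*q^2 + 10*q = q*(q + 2)*(q + 5)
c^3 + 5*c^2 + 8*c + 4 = (c + 1)*(c + 2)^2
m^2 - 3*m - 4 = (m - 4)*(m + 1)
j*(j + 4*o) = j^2 + 4*j*o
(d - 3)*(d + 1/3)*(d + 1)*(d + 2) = d^4 + d^3/3 - 7*d^2 - 25*d/3 - 2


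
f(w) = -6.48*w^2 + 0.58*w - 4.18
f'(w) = 0.58 - 12.96*w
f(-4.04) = -112.29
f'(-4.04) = 52.94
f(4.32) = -122.61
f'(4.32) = -55.41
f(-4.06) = -113.35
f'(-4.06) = 53.20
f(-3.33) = -77.97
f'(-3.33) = 43.74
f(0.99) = -9.96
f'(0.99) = -12.25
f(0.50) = -5.51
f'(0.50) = -5.90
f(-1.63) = -22.34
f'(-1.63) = 21.70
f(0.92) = -9.13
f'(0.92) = -11.34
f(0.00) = -4.18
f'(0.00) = 0.58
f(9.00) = -523.84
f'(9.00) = -116.06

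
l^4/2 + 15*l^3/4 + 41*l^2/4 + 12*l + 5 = (l/2 + 1)*(l + 1)*(l + 2)*(l + 5/2)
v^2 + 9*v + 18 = (v + 3)*(v + 6)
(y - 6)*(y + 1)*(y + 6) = y^3 + y^2 - 36*y - 36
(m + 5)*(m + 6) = m^2 + 11*m + 30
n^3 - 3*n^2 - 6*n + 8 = (n - 4)*(n - 1)*(n + 2)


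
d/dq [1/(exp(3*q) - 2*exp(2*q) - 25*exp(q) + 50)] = (-3*exp(2*q) + 4*exp(q) + 25)*exp(q)/(exp(3*q) - 2*exp(2*q) - 25*exp(q) + 50)^2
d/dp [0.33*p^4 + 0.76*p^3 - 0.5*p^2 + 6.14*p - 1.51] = 1.32*p^3 + 2.28*p^2 - 1.0*p + 6.14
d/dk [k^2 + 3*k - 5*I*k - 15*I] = 2*k + 3 - 5*I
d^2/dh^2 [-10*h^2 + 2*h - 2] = -20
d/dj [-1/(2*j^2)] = j^(-3)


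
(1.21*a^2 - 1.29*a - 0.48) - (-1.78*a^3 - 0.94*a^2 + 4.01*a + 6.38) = 1.78*a^3 + 2.15*a^2 - 5.3*a - 6.86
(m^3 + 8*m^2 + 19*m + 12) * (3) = 3*m^3 + 24*m^2 + 57*m + 36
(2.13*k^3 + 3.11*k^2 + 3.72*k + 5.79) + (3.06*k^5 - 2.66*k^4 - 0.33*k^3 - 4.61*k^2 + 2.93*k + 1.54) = 3.06*k^5 - 2.66*k^4 + 1.8*k^3 - 1.5*k^2 + 6.65*k + 7.33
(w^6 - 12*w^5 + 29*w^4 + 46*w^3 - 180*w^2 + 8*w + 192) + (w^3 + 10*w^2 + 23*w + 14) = w^6 - 12*w^5 + 29*w^4 + 47*w^3 - 170*w^2 + 31*w + 206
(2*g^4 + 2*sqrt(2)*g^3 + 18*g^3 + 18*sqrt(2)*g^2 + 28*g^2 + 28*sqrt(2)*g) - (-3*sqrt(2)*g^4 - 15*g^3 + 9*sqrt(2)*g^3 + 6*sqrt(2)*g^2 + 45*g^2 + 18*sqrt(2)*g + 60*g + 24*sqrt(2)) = 2*g^4 + 3*sqrt(2)*g^4 - 7*sqrt(2)*g^3 + 33*g^3 - 17*g^2 + 12*sqrt(2)*g^2 - 60*g + 10*sqrt(2)*g - 24*sqrt(2)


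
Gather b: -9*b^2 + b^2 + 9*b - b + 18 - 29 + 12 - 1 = -8*b^2 + 8*b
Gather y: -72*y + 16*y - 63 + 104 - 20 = 21 - 56*y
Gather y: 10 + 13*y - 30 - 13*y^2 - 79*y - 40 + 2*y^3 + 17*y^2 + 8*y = 2*y^3 + 4*y^2 - 58*y - 60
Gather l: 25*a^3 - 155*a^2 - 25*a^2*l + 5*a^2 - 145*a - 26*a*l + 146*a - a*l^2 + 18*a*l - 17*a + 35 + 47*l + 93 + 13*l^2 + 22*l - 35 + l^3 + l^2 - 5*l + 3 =25*a^3 - 150*a^2 - 16*a + l^3 + l^2*(14 - a) + l*(-25*a^2 - 8*a + 64) + 96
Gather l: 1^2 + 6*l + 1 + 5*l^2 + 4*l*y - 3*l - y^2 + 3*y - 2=5*l^2 + l*(4*y + 3) - y^2 + 3*y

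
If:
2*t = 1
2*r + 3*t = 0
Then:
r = -3/4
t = 1/2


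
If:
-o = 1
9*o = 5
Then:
No Solution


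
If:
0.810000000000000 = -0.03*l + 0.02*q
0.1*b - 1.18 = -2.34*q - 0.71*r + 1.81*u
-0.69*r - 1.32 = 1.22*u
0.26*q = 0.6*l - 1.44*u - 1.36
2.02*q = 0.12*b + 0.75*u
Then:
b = -111.80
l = -34.73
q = -11.59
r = 21.64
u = -13.32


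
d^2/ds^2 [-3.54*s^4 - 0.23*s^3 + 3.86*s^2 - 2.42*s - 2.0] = -42.48*s^2 - 1.38*s + 7.72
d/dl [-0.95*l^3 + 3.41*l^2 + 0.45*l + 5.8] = -2.85*l^2 + 6.82*l + 0.45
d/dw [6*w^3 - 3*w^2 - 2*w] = 18*w^2 - 6*w - 2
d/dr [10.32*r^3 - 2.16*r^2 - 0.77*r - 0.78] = 30.96*r^2 - 4.32*r - 0.77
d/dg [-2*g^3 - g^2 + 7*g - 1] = -6*g^2 - 2*g + 7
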